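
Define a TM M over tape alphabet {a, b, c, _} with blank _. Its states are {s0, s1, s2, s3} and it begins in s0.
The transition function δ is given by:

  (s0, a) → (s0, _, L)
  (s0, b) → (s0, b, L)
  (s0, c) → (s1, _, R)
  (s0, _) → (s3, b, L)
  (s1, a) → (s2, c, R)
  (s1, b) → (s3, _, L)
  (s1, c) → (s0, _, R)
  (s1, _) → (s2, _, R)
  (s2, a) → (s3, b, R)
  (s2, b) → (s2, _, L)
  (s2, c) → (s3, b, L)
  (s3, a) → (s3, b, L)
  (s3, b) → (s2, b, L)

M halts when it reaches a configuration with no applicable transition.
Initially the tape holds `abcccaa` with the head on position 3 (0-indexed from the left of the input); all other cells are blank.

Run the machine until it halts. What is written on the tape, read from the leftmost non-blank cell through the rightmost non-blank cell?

s0 | abc[c]caa   read c → write _, move R, go to s1
s1 | abc_[c]aa   read c → write _, move R, go to s0
s0 | abc__[a]a   read a → write _, move L, go to s0
s0 | abc_[_]_a   read _ → write b, move L, go to s3
s3 | abc[_]b_a
The non-blank tape span at halt is abc_b_a.

abc_b_a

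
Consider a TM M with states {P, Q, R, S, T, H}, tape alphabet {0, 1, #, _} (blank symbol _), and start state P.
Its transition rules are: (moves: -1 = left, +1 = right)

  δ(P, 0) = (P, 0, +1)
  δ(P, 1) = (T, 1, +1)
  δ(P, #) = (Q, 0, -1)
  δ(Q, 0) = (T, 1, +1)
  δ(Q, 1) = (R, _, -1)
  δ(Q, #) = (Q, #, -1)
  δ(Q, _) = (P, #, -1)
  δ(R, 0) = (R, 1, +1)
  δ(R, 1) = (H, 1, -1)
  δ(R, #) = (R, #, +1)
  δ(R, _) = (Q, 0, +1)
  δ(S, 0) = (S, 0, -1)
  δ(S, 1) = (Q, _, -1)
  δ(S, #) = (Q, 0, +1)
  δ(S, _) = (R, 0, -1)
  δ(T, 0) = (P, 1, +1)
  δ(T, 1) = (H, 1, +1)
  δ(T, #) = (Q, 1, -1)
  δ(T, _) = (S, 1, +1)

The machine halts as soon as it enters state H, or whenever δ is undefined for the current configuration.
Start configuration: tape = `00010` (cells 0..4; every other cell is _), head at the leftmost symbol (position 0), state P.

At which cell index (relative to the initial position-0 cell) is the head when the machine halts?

5

state=P head=0 tape=[0]0010_   (P,0)→(P,0,+1)
state=P head=1 tape=0[0]010_   (P,0)→(P,0,+1)
state=P head=2 tape=00[0]10_   (P,0)→(P,0,+1)
state=P head=3 tape=000[1]0_   (P,1)→(T,1,+1)
state=T head=4 tape=0001[0]_   (T,0)→(P,1,+1)
state=P head=5 tape=00011[_]
At halt the head is at cell 5.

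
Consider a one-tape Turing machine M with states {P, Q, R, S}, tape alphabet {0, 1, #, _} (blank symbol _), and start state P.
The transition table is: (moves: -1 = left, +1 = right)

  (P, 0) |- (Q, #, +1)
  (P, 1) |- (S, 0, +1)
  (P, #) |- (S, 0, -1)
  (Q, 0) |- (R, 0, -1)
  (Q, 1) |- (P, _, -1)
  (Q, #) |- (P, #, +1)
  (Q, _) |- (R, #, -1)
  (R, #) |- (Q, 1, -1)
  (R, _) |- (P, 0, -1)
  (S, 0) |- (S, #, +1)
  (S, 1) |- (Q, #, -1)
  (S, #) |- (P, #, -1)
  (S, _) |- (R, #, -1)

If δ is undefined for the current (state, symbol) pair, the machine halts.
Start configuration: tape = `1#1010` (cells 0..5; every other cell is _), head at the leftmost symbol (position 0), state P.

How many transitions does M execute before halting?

state=P head=0 tape=[1]#1010__   (P,1)→(S,0,+1)
state=S head=1 tape=0[#]1010__   (S,#)→(P,#,-1)
state=P head=0 tape=[0]#1010__   (P,0)→(Q,#,+1)
state=Q head=1 tape=#[#]1010__   (Q,#)→(P,#,+1)
state=P head=2 tape=##[1]010__   (P,1)→(S,0,+1)
state=S head=3 tape=##0[0]10__   (S,0)→(S,#,+1)
state=S head=4 tape=##0#[1]0__   (S,1)→(Q,#,-1)
state=Q head=3 tape=##0[#]#0__   (Q,#)→(P,#,+1)
state=P head=4 tape=##0#[#]0__   (P,#)→(S,0,-1)
state=S head=3 tape=##0[#]00__   (S,#)→(P,#,-1)
state=P head=2 tape=##[0]#00__   (P,0)→(Q,#,+1)
state=Q head=3 tape=###[#]00__   (Q,#)→(P,#,+1)
state=P head=4 tape=####[0]0__   (P,0)→(Q,#,+1)
state=Q head=5 tape=#####[0]__   (Q,0)→(R,0,-1)
state=R head=4 tape=####[#]0__   (R,#)→(Q,1,-1)
state=Q head=3 tape=###[#]10__   (Q,#)→(P,#,+1)
state=P head=4 tape=####[1]0__   (P,1)→(S,0,+1)
state=S head=5 tape=####0[0]__   (S,0)→(S,#,+1)
state=S head=6 tape=####0#[_]_   (S,_)→(R,#,-1)
state=R head=5 tape=####0[#]#_   (R,#)→(Q,1,-1)
state=Q head=4 tape=####[0]1#_   (Q,0)→(R,0,-1)
state=R head=3 tape=###[#]01#_   (R,#)→(Q,1,-1)
state=Q head=2 tape=##[#]101#_   (Q,#)→(P,#,+1)
state=P head=3 tape=###[1]01#_   (P,1)→(S,0,+1)
state=S head=4 tape=###0[0]1#_   (S,0)→(S,#,+1)
state=S head=5 tape=###0#[1]#_   (S,1)→(Q,#,-1)
state=Q head=4 tape=###0[#]##_   (Q,#)→(P,#,+1)
state=P head=5 tape=###0#[#]#_   (P,#)→(S,0,-1)
state=S head=4 tape=###0[#]0#_   (S,#)→(P,#,-1)
state=P head=3 tape=###[0]#0#_   (P,0)→(Q,#,+1)
state=Q head=4 tape=####[#]0#_   (Q,#)→(P,#,+1)
state=P head=5 tape=#####[0]#_   (P,0)→(Q,#,+1)
state=Q head=6 tape=######[#]_   (Q,#)→(P,#,+1)
state=P head=7 tape=#######[_]
M halts after 33 transitions.

33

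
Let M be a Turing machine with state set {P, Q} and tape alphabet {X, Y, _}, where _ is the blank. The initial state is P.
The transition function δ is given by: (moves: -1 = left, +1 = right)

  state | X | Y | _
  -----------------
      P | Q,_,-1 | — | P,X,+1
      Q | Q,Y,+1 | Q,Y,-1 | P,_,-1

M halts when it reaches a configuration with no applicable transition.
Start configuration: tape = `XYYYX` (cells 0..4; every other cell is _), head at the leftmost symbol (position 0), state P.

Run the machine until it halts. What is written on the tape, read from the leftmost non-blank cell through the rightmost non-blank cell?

XXXYYYX

state=P head=0 tape=__[X]YYYX   (P,X)→(Q,_,-1)
state=Q head=-1 tape=_[_]_YYYX   (Q,_)→(P,_,-1)
state=P head=-2 tape=[_]__YYYX   (P,_)→(P,X,+1)
state=P head=-1 tape=X[_]_YYYX   (P,_)→(P,X,+1)
state=P head=0 tape=XX[_]YYYX   (P,_)→(P,X,+1)
state=P head=1 tape=XXX[Y]YYX
The non-blank tape span at halt is XXXYYYX.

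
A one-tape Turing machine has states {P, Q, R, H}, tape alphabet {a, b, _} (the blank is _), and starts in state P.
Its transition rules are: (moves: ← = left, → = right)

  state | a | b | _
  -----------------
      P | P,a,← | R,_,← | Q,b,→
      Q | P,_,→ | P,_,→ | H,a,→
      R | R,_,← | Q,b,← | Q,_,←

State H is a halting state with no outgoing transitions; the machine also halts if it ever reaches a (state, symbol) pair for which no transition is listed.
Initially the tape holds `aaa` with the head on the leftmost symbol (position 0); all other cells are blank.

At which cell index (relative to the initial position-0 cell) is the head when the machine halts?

5

state=P head=0 tape=_[a]aa___   (P,a)→(P,a,←)
state=P head=-1 tape=[_]aaa___   (P,_)→(Q,b,→)
state=Q head=0 tape=b[a]aa___   (Q,a)→(P,_,→)
state=P head=1 tape=b_[a]a___   (P,a)→(P,a,←)
state=P head=0 tape=b[_]aa___   (P,_)→(Q,b,→)
state=Q head=1 tape=bb[a]a___   (Q,a)→(P,_,→)
state=P head=2 tape=bb_[a]___   (P,a)→(P,a,←)
state=P head=1 tape=bb[_]a___   (P,_)→(Q,b,→)
state=Q head=2 tape=bbb[a]___   (Q,a)→(P,_,→)
state=P head=3 tape=bbb_[_]__   (P,_)→(Q,b,→)
state=Q head=4 tape=bbb_b[_]_   (Q,_)→(H,a,→)
state=H head=5 tape=bbb_ba[_]
At halt the head is at cell 5.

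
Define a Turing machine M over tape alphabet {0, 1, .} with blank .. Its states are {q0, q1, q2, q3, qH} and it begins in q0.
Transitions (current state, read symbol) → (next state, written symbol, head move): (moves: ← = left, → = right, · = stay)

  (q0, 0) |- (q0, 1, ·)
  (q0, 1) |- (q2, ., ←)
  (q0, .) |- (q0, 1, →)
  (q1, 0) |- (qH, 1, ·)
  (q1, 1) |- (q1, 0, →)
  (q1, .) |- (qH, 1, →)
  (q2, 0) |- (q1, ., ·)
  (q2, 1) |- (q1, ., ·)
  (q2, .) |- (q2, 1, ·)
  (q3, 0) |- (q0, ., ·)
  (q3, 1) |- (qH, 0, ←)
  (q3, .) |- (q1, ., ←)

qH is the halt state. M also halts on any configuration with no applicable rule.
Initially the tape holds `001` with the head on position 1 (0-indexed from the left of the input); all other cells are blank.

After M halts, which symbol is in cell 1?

state=q0 head=1 tape=0[0]1   (q0,0)→(q0,1,·)
state=q0 head=1 tape=0[1]1   (q0,1)→(q2,.,←)
state=q2 head=0 tape=[0].1   (q2,0)→(q1,.,·)
state=q1 head=0 tape=[.].1   (q1,.)→(qH,1,→)
state=qH head=1 tape=1[.]1
Cell 1 holds . when M halts.

.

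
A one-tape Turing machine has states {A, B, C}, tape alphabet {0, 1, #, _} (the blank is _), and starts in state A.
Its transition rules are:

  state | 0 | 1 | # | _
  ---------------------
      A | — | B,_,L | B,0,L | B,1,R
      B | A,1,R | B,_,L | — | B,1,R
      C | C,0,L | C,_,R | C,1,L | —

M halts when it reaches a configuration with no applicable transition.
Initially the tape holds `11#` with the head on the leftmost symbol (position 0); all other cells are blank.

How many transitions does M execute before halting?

A | __[1]1#   read 1 → write _, move L, go to B
B | _[_]_1#   read _ → write 1, move R, go to B
B | _1[_]1#   read _ → write 1, move R, go to B
B | _11[1]#   read 1 → write _, move L, go to B
B | _1[1]_#   read 1 → write _, move L, go to B
B | _[1]__#   read 1 → write _, move L, go to B
B | [_]___#   read _ → write 1, move R, go to B
B | 1[_]__#   read _ → write 1, move R, go to B
B | 11[_]_#   read _ → write 1, move R, go to B
B | 111[_]#   read _ → write 1, move R, go to B
B | 1111[#]
M halts after 10 transitions.

10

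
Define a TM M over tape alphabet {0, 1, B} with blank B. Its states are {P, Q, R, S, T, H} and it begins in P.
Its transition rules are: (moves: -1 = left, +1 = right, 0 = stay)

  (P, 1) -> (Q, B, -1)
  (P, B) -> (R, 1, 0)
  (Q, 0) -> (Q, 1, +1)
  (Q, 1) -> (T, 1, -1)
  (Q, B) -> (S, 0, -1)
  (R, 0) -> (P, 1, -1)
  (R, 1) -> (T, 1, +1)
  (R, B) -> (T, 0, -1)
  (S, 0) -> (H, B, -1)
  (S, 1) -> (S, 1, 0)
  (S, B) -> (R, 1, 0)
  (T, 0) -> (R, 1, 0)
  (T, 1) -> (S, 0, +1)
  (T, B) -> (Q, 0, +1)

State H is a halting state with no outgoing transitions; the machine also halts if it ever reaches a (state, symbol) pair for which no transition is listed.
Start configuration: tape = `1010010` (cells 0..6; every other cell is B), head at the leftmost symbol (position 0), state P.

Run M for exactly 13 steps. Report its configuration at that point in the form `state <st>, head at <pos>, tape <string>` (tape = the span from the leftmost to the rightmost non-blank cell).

P | BB[1]010010   read 1 → write B, move -1, go to Q
Q | B[B]B010010   read B → write 0, move -1, go to S
S | [B]0B010010   read B → write 1, move 0, go to R
R | [1]0B010010   read 1 → write 1, move +1, go to T
T | 1[0]B010010   read 0 → write 1, move 0, go to R
R | 1[1]B010010   read 1 → write 1, move +1, go to T
T | 11[B]010010   read B → write 0, move +1, go to Q
Q | 110[0]10010   read 0 → write 1, move +1, go to Q
Q | 1101[1]0010   read 1 → write 1, move -1, go to T
T | 110[1]10010   read 1 → write 0, move +1, go to S
S | 1100[1]0010   read 1 → write 1, move 0, go to S
S | 1100[1]0010   read 1 → write 1, move 0, go to S
S | 1100[1]0010   read 1 → write 1, move 0, go to S
S | 1100[1]0010
After 13 steps: state S, head at 2, tape 110010010.

state S, head at 2, tape 110010010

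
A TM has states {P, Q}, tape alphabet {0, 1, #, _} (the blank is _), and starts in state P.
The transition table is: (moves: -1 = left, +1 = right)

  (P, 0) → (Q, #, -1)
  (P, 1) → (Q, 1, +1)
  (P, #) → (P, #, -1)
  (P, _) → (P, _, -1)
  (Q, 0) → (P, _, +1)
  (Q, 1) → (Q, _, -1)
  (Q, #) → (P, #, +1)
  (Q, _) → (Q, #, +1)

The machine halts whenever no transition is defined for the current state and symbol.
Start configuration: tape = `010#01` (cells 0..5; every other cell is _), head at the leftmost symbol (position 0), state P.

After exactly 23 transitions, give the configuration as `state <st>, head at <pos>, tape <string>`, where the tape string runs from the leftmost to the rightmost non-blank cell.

state=P head=0 tape=_[0]10#01   (P,0)→(Q,#,-1)
state=Q head=-1 tape=[_]#10#01   (Q,_)→(Q,#,+1)
state=Q head=0 tape=#[#]10#01   (Q,#)→(P,#,+1)
state=P head=1 tape=##[1]0#01   (P,1)→(Q,1,+1)
state=Q head=2 tape=##1[0]#01   (Q,0)→(P,_,+1)
state=P head=3 tape=##1_[#]01   (P,#)→(P,#,-1)
state=P head=2 tape=##1[_]#01   (P,_)→(P,_,-1)
state=P head=1 tape=##[1]_#01   (P,1)→(Q,1,+1)
state=Q head=2 tape=##1[_]#01   (Q,_)→(Q,#,+1)
state=Q head=3 tape=##1#[#]01   (Q,#)→(P,#,+1)
state=P head=4 tape=##1##[0]1   (P,0)→(Q,#,-1)
state=Q head=3 tape=##1#[#]#1   (Q,#)→(P,#,+1)
state=P head=4 tape=##1##[#]1   (P,#)→(P,#,-1)
state=P head=3 tape=##1#[#]#1   (P,#)→(P,#,-1)
state=P head=2 tape=##1[#]##1   (P,#)→(P,#,-1)
state=P head=1 tape=##[1]###1   (P,1)→(Q,1,+1)
state=Q head=2 tape=##1[#]##1   (Q,#)→(P,#,+1)
state=P head=3 tape=##1#[#]#1   (P,#)→(P,#,-1)
state=P head=2 tape=##1[#]##1   (P,#)→(P,#,-1)
state=P head=1 tape=##[1]###1   (P,1)→(Q,1,+1)
state=Q head=2 tape=##1[#]##1   (Q,#)→(P,#,+1)
state=P head=3 tape=##1#[#]#1   (P,#)→(P,#,-1)
state=P head=2 tape=##1[#]##1   (P,#)→(P,#,-1)
state=P head=1 tape=##[1]###1
After 23 steps: state P, head at 1, tape ##1###1.

state P, head at 1, tape ##1###1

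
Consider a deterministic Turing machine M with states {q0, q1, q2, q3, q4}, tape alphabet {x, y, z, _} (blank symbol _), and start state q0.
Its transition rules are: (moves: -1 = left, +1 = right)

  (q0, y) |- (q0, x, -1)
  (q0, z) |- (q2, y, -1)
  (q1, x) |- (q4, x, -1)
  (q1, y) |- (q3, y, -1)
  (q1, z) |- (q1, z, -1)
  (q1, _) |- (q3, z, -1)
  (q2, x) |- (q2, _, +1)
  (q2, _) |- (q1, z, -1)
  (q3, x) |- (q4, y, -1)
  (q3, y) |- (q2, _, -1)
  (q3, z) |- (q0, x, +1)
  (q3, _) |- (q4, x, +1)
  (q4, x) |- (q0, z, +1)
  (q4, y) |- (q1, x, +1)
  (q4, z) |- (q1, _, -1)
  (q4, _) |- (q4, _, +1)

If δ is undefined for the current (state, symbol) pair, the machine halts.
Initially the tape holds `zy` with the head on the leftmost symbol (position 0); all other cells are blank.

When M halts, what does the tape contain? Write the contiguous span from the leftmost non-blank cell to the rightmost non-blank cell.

q0 | ____[z]y   read z → write y, move -1, go to q2
q2 | ___[_]yy   read _ → write z, move -1, go to q1
q1 | __[_]zyy   read _ → write z, move -1, go to q3
q3 | _[_]zzyy   read _ → write x, move +1, go to q4
q4 | _x[z]zyy   read z → write _, move -1, go to q1
q1 | _[x]_zyy   read x → write x, move -1, go to q4
q4 | [_]x_zyy   read _ → write _, move +1, go to q4
q4 | _[x]_zyy   read x → write z, move +1, go to q0
q0 | _z[_]zyy
The non-blank tape span at halt is z_zyy.

z_zyy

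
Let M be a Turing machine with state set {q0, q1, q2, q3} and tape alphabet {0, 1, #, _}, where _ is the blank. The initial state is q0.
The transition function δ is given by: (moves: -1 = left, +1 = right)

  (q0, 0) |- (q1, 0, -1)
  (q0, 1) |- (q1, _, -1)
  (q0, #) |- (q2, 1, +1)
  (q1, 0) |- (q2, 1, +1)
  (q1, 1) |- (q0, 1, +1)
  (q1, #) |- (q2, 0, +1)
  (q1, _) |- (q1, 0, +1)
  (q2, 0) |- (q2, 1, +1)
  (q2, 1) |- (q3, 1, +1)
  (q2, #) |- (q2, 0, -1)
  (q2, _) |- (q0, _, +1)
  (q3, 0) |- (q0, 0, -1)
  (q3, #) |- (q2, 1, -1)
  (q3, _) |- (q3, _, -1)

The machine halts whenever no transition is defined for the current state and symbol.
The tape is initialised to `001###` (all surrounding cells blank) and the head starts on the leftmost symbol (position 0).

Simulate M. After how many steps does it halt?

state=q0 head=0 tape=_[0]01###   (q0,0)→(q1,0,-1)
state=q1 head=-1 tape=[_]001###   (q1,_)→(q1,0,+1)
state=q1 head=0 tape=0[0]01###   (q1,0)→(q2,1,+1)
state=q2 head=1 tape=01[0]1###   (q2,0)→(q2,1,+1)
state=q2 head=2 tape=011[1]###   (q2,1)→(q3,1,+1)
state=q3 head=3 tape=0111[#]##   (q3,#)→(q2,1,-1)
state=q2 head=2 tape=011[1]1##   (q2,1)→(q3,1,+1)
state=q3 head=3 tape=0111[1]##
M halts after 7 transitions.

7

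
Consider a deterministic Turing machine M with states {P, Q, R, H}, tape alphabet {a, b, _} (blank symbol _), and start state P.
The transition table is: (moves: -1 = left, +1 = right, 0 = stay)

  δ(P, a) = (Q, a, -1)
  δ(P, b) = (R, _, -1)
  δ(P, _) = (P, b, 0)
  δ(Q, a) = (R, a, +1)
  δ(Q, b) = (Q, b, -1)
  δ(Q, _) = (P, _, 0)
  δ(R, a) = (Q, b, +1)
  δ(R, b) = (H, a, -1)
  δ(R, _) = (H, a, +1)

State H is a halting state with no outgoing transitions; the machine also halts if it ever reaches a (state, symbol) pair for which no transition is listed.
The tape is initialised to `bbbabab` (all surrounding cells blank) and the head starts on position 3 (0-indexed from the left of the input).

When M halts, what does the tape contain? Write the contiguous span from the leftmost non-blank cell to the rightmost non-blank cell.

a_bbbabab

P | __bbb[a]bab   read a → write a, move -1, go to Q
Q | __bb[b]abab   read b → write b, move -1, go to Q
Q | __b[b]babab   read b → write b, move -1, go to Q
Q | __[b]bbabab   read b → write b, move -1, go to Q
Q | _[_]bbbabab   read _ → write _, move 0, go to P
P | _[_]bbbabab   read _ → write b, move 0, go to P
P | _[b]bbbabab   read b → write _, move -1, go to R
R | [_]_bbbabab   read _ → write a, move +1, go to H
H | a[_]bbbabab
The non-blank tape span at halt is a_bbbabab.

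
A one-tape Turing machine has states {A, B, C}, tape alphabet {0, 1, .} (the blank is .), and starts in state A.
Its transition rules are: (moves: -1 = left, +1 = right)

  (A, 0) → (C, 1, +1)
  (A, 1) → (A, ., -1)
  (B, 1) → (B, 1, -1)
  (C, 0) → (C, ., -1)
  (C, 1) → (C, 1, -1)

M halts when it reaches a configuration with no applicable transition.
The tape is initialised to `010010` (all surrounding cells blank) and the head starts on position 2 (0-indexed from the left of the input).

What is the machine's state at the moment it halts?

C

A | .01[0]010   read 0 → write 1, move +1, go to C
C | .011[0]10   read 0 → write ., move -1, go to C
C | .01[1].10   read 1 → write 1, move -1, go to C
C | .0[1]1.10   read 1 → write 1, move -1, go to C
C | .[0]11.10   read 0 → write ., move -1, go to C
C | [.].11.10
No transition is defined for (C, .); M halts in state C.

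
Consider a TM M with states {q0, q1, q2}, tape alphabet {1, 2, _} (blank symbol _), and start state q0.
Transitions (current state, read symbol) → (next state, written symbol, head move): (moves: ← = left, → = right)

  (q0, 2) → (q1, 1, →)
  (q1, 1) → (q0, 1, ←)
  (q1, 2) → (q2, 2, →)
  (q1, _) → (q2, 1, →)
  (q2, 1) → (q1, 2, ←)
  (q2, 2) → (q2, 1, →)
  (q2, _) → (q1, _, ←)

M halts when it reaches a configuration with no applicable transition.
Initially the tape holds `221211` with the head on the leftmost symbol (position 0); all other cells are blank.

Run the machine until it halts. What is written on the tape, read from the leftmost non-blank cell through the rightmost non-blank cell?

121121

q0 | [2]21211   read 2 → write 1, move →, go to q1
q1 | 1[2]1211   read 2 → write 2, move →, go to q2
q2 | 12[1]211   read 1 → write 2, move ←, go to q1
q1 | 1[2]2211   read 2 → write 2, move →, go to q2
q2 | 12[2]211   read 2 → write 1, move →, go to q2
q2 | 121[2]11   read 2 → write 1, move →, go to q2
q2 | 1211[1]1   read 1 → write 2, move ←, go to q1
q1 | 121[1]21   read 1 → write 1, move ←, go to q0
q0 | 12[1]121
The non-blank tape span at halt is 121121.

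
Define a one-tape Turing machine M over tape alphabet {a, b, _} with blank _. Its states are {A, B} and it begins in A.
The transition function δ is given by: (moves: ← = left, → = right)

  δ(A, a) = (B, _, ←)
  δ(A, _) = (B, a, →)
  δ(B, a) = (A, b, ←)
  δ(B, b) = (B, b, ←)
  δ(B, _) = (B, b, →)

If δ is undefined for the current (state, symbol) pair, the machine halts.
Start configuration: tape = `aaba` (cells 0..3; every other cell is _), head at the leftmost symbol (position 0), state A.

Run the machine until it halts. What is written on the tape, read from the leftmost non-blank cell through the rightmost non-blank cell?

bbbba

A | _[a]aba   read a → write _, move ←, go to B
B | [_]_aba   read _ → write b, move →, go to B
B | b[_]aba   read _ → write b, move →, go to B
B | bb[a]ba   read a → write b, move ←, go to A
A | b[b]bba
The non-blank tape span at halt is bbbba.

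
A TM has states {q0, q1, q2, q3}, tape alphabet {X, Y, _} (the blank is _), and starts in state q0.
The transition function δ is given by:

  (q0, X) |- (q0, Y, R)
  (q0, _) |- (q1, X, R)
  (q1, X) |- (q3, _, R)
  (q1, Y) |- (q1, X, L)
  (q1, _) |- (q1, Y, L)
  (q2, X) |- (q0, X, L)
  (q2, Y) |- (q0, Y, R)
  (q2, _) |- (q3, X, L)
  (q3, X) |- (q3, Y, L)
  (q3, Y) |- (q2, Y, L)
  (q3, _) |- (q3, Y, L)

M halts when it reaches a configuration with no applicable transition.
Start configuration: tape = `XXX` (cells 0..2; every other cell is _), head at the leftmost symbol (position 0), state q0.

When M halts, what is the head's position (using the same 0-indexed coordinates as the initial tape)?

q0 | [X]XX__   read X → write Y, move R, go to q0
q0 | Y[X]X__   read X → write Y, move R, go to q0
q0 | YY[X]__   read X → write Y, move R, go to q0
q0 | YYY[_]_   read _ → write X, move R, go to q1
q1 | YYYX[_]   read _ → write Y, move L, go to q1
q1 | YYY[X]Y   read X → write _, move R, go to q3
q3 | YYY_[Y]   read Y → write Y, move L, go to q2
q2 | YYY[_]Y   read _ → write X, move L, go to q3
q3 | YY[Y]XY   read Y → write Y, move L, go to q2
q2 | Y[Y]YXY   read Y → write Y, move R, go to q0
q0 | YY[Y]XY
At halt the head is at cell 2.

2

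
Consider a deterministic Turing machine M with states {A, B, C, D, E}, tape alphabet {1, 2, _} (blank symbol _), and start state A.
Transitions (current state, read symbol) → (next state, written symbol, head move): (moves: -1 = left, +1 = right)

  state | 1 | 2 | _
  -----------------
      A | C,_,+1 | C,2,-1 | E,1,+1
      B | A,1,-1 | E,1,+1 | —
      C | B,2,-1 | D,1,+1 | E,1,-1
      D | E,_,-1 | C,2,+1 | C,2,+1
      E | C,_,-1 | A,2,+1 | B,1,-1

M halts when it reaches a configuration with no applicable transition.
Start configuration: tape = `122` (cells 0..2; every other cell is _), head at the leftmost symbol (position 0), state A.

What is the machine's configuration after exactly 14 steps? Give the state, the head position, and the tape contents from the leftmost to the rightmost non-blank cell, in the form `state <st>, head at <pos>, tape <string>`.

state C, head at 0, tape 1_2_1

A | [1]22__   read 1 → write _, move +1, go to C
C | _[2]2__   read 2 → write 1, move +1, go to D
D | _1[2]__   read 2 → write 2, move +1, go to C
C | _12[_]_   read _ → write 1, move -1, go to E
E | _1[2]1_   read 2 → write 2, move +1, go to A
A | _12[1]_   read 1 → write _, move +1, go to C
C | _12_[_]   read _ → write 1, move -1, go to E
E | _12[_]1   read _ → write 1, move -1, go to B
B | _1[2]11   read 2 → write 1, move +1, go to E
E | _11[1]1   read 1 → write _, move -1, go to C
C | _1[1]_1   read 1 → write 2, move -1, go to B
B | _[1]2_1   read 1 → write 1, move -1, go to A
A | [_]12_1   read _ → write 1, move +1, go to E
E | 1[1]2_1   read 1 → write _, move -1, go to C
C | [1]_2_1
After 14 steps: state C, head at 0, tape 1_2_1.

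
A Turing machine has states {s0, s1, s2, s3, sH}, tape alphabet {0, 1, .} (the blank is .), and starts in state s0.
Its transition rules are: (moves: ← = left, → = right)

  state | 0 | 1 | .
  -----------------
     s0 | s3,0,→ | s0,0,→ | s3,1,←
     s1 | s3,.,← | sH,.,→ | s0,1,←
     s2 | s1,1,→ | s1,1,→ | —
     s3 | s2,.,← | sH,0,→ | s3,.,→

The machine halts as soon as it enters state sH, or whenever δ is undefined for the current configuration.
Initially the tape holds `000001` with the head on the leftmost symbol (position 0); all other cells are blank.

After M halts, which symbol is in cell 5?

s0 | [0]00001.   read 0 → write 0, move →, go to s3
s3 | 0[0]0001.   read 0 → write ., move ←, go to s2
s2 | [0].0001.   read 0 → write 1, move →, go to s1
s1 | 1[.]0001.   read . → write 1, move ←, go to s0
s0 | [1]10001.   read 1 → write 0, move →, go to s0
s0 | 0[1]0001.   read 1 → write 0, move →, go to s0
s0 | 00[0]001.   read 0 → write 0, move →, go to s3
s3 | 000[0]01.   read 0 → write ., move ←, go to s2
s2 | 00[0].01.   read 0 → write 1, move →, go to s1
s1 | 001[.]01.   read . → write 1, move ←, go to s0
s0 | 00[1]101.   read 1 → write 0, move →, go to s0
s0 | 000[1]01.   read 1 → write 0, move →, go to s0
s0 | 0000[0]1.   read 0 → write 0, move →, go to s3
s3 | 00000[1].   read 1 → write 0, move →, go to sH
sH | 000000[.]
Cell 5 holds 0 when M halts.

0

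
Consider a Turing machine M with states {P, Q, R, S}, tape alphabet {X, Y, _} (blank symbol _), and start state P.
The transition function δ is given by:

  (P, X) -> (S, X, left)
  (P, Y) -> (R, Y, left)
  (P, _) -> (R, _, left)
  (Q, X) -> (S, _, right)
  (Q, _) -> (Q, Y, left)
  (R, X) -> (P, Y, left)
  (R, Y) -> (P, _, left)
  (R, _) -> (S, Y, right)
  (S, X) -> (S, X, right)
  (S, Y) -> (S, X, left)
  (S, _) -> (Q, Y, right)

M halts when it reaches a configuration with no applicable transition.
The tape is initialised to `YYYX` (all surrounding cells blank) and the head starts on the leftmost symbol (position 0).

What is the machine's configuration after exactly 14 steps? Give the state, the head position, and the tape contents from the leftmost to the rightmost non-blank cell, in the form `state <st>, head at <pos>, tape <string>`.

P | __[Y]YYX_   read Y → write Y, move left, go to R
R | _[_]YYYX_   read _ → write Y, move right, go to S
S | _Y[Y]YYX_   read Y → write X, move left, go to S
S | _[Y]XYYX_   read Y → write X, move left, go to S
S | [_]XXYYX_   read _ → write Y, move right, go to Q
Q | Y[X]XYYX_   read X → write _, move right, go to S
S | Y_[X]YYX_   read X → write X, move right, go to S
S | Y_X[Y]YX_   read Y → write X, move left, go to S
S | Y_[X]XYX_   read X → write X, move right, go to S
S | Y_X[X]YX_   read X → write X, move right, go to S
S | Y_XX[Y]X_   read Y → write X, move left, go to S
S | Y_X[X]XX_   read X → write X, move right, go to S
S | Y_XX[X]X_   read X → write X, move right, go to S
S | Y_XXX[X]_   read X → write X, move right, go to S
S | Y_XXXX[_]
After 14 steps: state S, head at 4, tape Y_XXXX.

state S, head at 4, tape Y_XXXX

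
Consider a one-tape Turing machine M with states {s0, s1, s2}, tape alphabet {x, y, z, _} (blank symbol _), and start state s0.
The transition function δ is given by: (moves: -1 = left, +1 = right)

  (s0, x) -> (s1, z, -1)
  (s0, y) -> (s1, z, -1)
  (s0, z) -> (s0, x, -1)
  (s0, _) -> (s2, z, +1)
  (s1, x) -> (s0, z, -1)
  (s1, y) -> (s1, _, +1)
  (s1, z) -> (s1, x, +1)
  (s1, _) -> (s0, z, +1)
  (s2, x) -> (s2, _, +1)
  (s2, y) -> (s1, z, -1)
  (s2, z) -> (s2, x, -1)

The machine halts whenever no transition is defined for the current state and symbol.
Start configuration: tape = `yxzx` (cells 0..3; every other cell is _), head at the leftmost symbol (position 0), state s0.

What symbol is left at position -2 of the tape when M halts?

s0 | __[y]xzx   read y → write z, move -1, go to s1
s1 | _[_]zxzx   read _ → write z, move +1, go to s0
s0 | _z[z]xzx   read z → write x, move -1, go to s0
s0 | _[z]xxzx   read z → write x, move -1, go to s0
s0 | [_]xxxzx   read _ → write z, move +1, go to s2
s2 | z[x]xxzx   read x → write _, move +1, go to s2
s2 | z_[x]xzx   read x → write _, move +1, go to s2
s2 | z__[x]zx   read x → write _, move +1, go to s2
s2 | z___[z]x   read z → write x, move -1, go to s2
s2 | z__[_]xx
Cell -2 holds z when M halts.

z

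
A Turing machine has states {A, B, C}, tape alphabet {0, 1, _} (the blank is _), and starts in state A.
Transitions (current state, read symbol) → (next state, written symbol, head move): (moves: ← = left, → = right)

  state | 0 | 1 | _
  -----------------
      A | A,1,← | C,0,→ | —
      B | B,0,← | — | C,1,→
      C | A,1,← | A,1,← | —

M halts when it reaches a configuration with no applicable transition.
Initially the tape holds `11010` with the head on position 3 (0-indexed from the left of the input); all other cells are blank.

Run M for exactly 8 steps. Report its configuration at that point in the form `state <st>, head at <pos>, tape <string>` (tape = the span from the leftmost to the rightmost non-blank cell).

state=A head=3 tape=110[1]0   (A,1)→(C,0,→)
state=C head=4 tape=1100[0]   (C,0)→(A,1,←)
state=A head=3 tape=110[0]1   (A,0)→(A,1,←)
state=A head=2 tape=11[0]11   (A,0)→(A,1,←)
state=A head=1 tape=1[1]111   (A,1)→(C,0,→)
state=C head=2 tape=10[1]11   (C,1)→(A,1,←)
state=A head=1 tape=1[0]111   (A,0)→(A,1,←)
state=A head=0 tape=[1]1111   (A,1)→(C,0,→)
state=C head=1 tape=0[1]111
After 8 steps: state C, head at 1, tape 01111.

state C, head at 1, tape 01111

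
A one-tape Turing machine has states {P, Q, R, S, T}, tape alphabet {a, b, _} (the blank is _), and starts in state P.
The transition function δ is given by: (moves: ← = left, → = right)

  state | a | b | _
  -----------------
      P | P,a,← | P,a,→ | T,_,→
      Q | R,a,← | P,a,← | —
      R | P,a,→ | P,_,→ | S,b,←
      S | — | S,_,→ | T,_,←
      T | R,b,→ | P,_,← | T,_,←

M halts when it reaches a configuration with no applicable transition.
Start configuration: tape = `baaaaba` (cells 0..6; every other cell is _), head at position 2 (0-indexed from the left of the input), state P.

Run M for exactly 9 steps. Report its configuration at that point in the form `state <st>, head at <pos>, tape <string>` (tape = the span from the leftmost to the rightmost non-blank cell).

state P, head at 1, tape baaaaba

state=P head=2 tape=_ba[a]aaba   (P,a)→(P,a,←)
state=P head=1 tape=_b[a]aaaba   (P,a)→(P,a,←)
state=P head=0 tape=_[b]aaaaba   (P,b)→(P,a,→)
state=P head=1 tape=_a[a]aaaba   (P,a)→(P,a,←)
state=P head=0 tape=_[a]aaaaba   (P,a)→(P,a,←)
state=P head=-1 tape=[_]aaaaaba   (P,_)→(T,_,→)
state=T head=0 tape=_[a]aaaaba   (T,a)→(R,b,→)
state=R head=1 tape=_b[a]aaaba   (R,a)→(P,a,→)
state=P head=2 tape=_ba[a]aaba   (P,a)→(P,a,←)
state=P head=1 tape=_b[a]aaaba
After 9 steps: state P, head at 1, tape baaaaba.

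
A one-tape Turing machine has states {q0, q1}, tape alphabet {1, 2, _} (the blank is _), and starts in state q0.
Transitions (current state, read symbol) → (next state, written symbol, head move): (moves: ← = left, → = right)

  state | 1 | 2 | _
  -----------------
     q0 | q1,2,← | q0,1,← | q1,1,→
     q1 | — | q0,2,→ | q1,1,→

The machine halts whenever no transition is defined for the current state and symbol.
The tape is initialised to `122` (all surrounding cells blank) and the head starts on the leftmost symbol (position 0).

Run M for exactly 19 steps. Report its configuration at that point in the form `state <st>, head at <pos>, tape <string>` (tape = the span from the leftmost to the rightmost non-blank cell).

state q0, head at -3, tape 111112

q0 | ___[1]22   read 1 → write 2, move ←, go to q1
q1 | __[_]222   read _ → write 1, move →, go to q1
q1 | __1[2]22   read 2 → write 2, move →, go to q0
q0 | __12[2]2   read 2 → write 1, move ←, go to q0
q0 | __1[2]12   read 2 → write 1, move ←, go to q0
q0 | __[1]112   read 1 → write 2, move ←, go to q1
q1 | _[_]2112   read _ → write 1, move →, go to q1
q1 | _1[2]112   read 2 → write 2, move →, go to q0
q0 | _12[1]12   read 1 → write 2, move ←, go to q1
q1 | _1[2]212   read 2 → write 2, move →, go to q0
q0 | _12[2]12   read 2 → write 1, move ←, go to q0
q0 | _1[2]112   read 2 → write 1, move ←, go to q0
q0 | _[1]1112   read 1 → write 2, move ←, go to q1
q1 | [_]21112   read _ → write 1, move →, go to q1
q1 | 1[2]1112   read 2 → write 2, move →, go to q0
q0 | 12[1]112   read 1 → write 2, move ←, go to q1
q1 | 1[2]2112   read 2 → write 2, move →, go to q0
q0 | 12[2]112   read 2 → write 1, move ←, go to q0
q0 | 1[2]1112   read 2 → write 1, move ←, go to q0
q0 | [1]11112
After 19 steps: state q0, head at -3, tape 111112.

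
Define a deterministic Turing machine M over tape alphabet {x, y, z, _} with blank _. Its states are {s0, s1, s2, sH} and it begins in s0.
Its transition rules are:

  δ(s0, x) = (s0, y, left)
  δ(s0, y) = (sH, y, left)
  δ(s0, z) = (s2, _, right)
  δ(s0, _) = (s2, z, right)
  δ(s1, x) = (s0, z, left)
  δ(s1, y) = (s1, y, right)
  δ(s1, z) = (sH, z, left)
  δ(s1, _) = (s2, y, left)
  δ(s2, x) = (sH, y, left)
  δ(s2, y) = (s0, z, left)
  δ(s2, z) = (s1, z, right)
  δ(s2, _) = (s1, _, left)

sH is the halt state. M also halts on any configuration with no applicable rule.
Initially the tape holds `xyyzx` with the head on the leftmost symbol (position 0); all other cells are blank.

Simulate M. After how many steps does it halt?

8

s0 | _[x]yyzx   read x → write y, move left, go to s0
s0 | [_]yyyzx   read _ → write z, move right, go to s2
s2 | z[y]yyzx   read y → write z, move left, go to s0
s0 | [z]zyyzx   read z → write _, move right, go to s2
s2 | _[z]yyzx   read z → write z, move right, go to s1
s1 | _z[y]yzx   read y → write y, move right, go to s1
s1 | _zy[y]zx   read y → write y, move right, go to s1
s1 | _zyy[z]x   read z → write z, move left, go to sH
sH | _zy[y]zx
M halts after 8 transitions.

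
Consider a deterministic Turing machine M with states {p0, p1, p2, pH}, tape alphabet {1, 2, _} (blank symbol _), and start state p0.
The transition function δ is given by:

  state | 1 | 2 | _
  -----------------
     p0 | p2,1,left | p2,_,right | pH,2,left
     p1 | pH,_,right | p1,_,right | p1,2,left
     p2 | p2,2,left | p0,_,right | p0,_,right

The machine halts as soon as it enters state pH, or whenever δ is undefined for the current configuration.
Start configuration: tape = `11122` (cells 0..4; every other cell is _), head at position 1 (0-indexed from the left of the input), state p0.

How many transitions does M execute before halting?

p0 | _1[1]122__   read 1 → write 1, move left, go to p2
p2 | _[1]1122__   read 1 → write 2, move left, go to p2
p2 | [_]21122__   read _ → write _, move right, go to p0
p0 | _[2]1122__   read 2 → write _, move right, go to p2
p2 | __[1]122__   read 1 → write 2, move left, go to p2
p2 | _[_]2122__   read _ → write _, move right, go to p0
p0 | __[2]122__   read 2 → write _, move right, go to p2
p2 | ___[1]22__   read 1 → write 2, move left, go to p2
p2 | __[_]222__   read _ → write _, move right, go to p0
p0 | ___[2]22__   read 2 → write _, move right, go to p2
p2 | ____[2]2__   read 2 → write _, move right, go to p0
p0 | _____[2]__   read 2 → write _, move right, go to p2
p2 | ______[_]_   read _ → write _, move right, go to p0
p0 | _______[_]   read _ → write 2, move left, go to pH
pH | ______[_]2
M halts after 14 transitions.

14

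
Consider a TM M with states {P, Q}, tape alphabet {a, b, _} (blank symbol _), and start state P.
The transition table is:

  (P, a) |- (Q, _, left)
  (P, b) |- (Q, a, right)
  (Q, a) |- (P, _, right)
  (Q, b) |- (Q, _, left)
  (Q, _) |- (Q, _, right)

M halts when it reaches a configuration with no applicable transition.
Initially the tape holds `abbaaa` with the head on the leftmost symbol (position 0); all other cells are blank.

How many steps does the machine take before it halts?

P | _[a]bbaaa_   read a → write _, move left, go to Q
Q | [_]_bbaaa_   read _ → write _, move right, go to Q
Q | _[_]bbaaa_   read _ → write _, move right, go to Q
Q | __[b]baaa_   read b → write _, move left, go to Q
Q | _[_]_baaa_   read _ → write _, move right, go to Q
Q | __[_]baaa_   read _ → write _, move right, go to Q
Q | ___[b]aaa_   read b → write _, move left, go to Q
Q | __[_]_aaa_   read _ → write _, move right, go to Q
Q | ___[_]aaa_   read _ → write _, move right, go to Q
Q | ____[a]aa_   read a → write _, move right, go to P
P | _____[a]a_   read a → write _, move left, go to Q
Q | ____[_]_a_   read _ → write _, move right, go to Q
Q | _____[_]a_   read _ → write _, move right, go to Q
Q | ______[a]_   read a → write _, move right, go to P
P | _______[_]
M halts after 14 transitions.

14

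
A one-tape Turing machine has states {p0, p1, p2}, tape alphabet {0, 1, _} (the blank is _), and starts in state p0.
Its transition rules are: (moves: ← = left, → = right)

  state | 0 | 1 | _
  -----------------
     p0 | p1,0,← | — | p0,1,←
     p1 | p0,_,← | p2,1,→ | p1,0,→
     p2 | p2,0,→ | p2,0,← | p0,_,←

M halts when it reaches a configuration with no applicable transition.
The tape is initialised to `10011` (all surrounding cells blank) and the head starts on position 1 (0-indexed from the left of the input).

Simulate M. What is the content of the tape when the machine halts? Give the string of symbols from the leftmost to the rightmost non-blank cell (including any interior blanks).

1_0_0

p0 | 1[0]011_   read 0 → write 0, move ←, go to p1
p1 | [1]0011_   read 1 → write 1, move →, go to p2
p2 | 1[0]011_   read 0 → write 0, move →, go to p2
p2 | 10[0]11_   read 0 → write 0, move →, go to p2
p2 | 100[1]1_   read 1 → write 0, move ←, go to p2
p2 | 10[0]01_   read 0 → write 0, move →, go to p2
p2 | 100[0]1_   read 0 → write 0, move →, go to p2
p2 | 1000[1]_   read 1 → write 0, move ←, go to p2
p2 | 100[0]0_   read 0 → write 0, move →, go to p2
p2 | 1000[0]_   read 0 → write 0, move →, go to p2
p2 | 10000[_]   read _ → write _, move ←, go to p0
p0 | 1000[0]_   read 0 → write 0, move ←, go to p1
p1 | 100[0]0_   read 0 → write _, move ←, go to p0
p0 | 10[0]_0_   read 0 → write 0, move ←, go to p1
p1 | 1[0]0_0_   read 0 → write _, move ←, go to p0
p0 | [1]_0_0_
The non-blank tape span at halt is 1_0_0.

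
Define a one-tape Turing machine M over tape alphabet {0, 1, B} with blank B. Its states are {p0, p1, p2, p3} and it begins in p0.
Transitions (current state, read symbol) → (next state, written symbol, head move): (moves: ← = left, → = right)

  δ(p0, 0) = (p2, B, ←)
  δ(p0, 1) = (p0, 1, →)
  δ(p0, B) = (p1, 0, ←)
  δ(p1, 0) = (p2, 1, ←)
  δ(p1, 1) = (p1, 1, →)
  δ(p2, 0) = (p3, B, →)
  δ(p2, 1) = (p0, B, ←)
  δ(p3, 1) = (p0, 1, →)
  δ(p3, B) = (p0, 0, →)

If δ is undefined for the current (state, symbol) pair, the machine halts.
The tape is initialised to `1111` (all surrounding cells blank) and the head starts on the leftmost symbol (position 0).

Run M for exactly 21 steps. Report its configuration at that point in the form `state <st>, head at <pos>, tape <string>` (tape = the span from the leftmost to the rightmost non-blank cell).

state=p0 head=0 tape=[1]111B   (p0,1)→(p0,1,→)
state=p0 head=1 tape=1[1]11B   (p0,1)→(p0,1,→)
state=p0 head=2 tape=11[1]1B   (p0,1)→(p0,1,→)
state=p0 head=3 tape=111[1]B   (p0,1)→(p0,1,→)
state=p0 head=4 tape=1111[B]   (p0,B)→(p1,0,←)
state=p1 head=3 tape=111[1]0   (p1,1)→(p1,1,→)
state=p1 head=4 tape=1111[0]   (p1,0)→(p2,1,←)
state=p2 head=3 tape=111[1]1   (p2,1)→(p0,B,←)
state=p0 head=2 tape=11[1]B1   (p0,1)→(p0,1,→)
state=p0 head=3 tape=111[B]1   (p0,B)→(p1,0,←)
state=p1 head=2 tape=11[1]01   (p1,1)→(p1,1,→)
state=p1 head=3 tape=111[0]1   (p1,0)→(p2,1,←)
state=p2 head=2 tape=11[1]11   (p2,1)→(p0,B,←)
state=p0 head=1 tape=1[1]B11   (p0,1)→(p0,1,→)
state=p0 head=2 tape=11[B]11   (p0,B)→(p1,0,←)
state=p1 head=1 tape=1[1]011   (p1,1)→(p1,1,→)
state=p1 head=2 tape=11[0]11   (p1,0)→(p2,1,←)
state=p2 head=1 tape=1[1]111   (p2,1)→(p0,B,←)
state=p0 head=0 tape=[1]B111   (p0,1)→(p0,1,→)
state=p0 head=1 tape=1[B]111   (p0,B)→(p1,0,←)
state=p1 head=0 tape=[1]0111   (p1,1)→(p1,1,→)
state=p1 head=1 tape=1[0]111
After 21 steps: state p1, head at 1, tape 10111.

state p1, head at 1, tape 10111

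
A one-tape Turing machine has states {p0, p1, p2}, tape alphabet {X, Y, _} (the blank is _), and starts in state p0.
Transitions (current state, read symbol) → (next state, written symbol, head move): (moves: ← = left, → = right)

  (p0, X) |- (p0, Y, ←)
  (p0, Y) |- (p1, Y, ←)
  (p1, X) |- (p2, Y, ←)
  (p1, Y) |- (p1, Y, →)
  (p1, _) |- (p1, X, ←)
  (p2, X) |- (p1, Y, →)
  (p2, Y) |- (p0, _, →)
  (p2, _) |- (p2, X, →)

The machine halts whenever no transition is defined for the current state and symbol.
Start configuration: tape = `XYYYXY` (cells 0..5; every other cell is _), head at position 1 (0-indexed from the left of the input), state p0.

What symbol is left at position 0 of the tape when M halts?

p0 | __X[Y]YYXY   read Y → write Y, move ←, go to p1
p1 | __[X]YYYXY   read X → write Y, move ←, go to p2
p2 | _[_]YYYYXY   read _ → write X, move →, go to p2
p2 | _X[Y]YYYXY   read Y → write _, move →, go to p0
p0 | _X_[Y]YYXY   read Y → write Y, move ←, go to p1
p1 | _X[_]YYYXY   read _ → write X, move ←, go to p1
p1 | _[X]XYYYXY   read X → write Y, move ←, go to p2
p2 | [_]YXYYYXY   read _ → write X, move →, go to p2
p2 | X[Y]XYYYXY   read Y → write _, move →, go to p0
p0 | X_[X]YYYXY   read X → write Y, move ←, go to p0
p0 | X[_]YYYYXY
Cell 0 holds Y when M halts.

Y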